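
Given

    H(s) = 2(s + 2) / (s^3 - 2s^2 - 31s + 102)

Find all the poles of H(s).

The poles are the roots of the denominator s^3 - 2s^2 - 31s + 102 = 0.
Trying s = -6: the polynomial evaluates to 0, so (s + 6) is a factor.
Dividing out leaves s^2 - 8s + 17 = 0.
The quadratic formula then gives s = 4 ± 1j.

s = 4 + j, 4 - j, -6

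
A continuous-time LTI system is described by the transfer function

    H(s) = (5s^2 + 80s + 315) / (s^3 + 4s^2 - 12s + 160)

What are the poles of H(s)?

The poles are the roots of the denominator s^3 + 4s^2 - 12s + 160 = 0.
Trying s = -8: the polynomial evaluates to 0, so (s + 8) is a factor.
Dividing out leaves s^2 - 4s + 20 = 0.
The quadratic formula then gives s = 2 ± 4j.

s = 2 + 4j, 2 - 4j, -8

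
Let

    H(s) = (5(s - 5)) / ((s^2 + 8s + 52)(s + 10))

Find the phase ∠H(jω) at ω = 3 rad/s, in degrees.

At s = j3: numerator = -25 + j15, denominator = 358 + j369.
∠H = ∠num − ∠den = 149.04° − (45.867°) = 103.2°.

∠H(j3) ≈ 103.2°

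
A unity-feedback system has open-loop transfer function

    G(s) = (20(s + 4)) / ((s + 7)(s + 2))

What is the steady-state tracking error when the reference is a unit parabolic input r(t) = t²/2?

G(s) has no poles at the origin.
This is a Type 0 system; Ka = lim_{s→0} s^2·G(s) = 0, so the steady-state error for a parabola input is infinite.

e_ss = ∞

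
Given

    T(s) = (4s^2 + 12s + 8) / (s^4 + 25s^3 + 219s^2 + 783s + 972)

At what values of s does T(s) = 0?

Set the numerator to zero: 4s^2 + 12s + 8 = 0, i.e. 4·(s^2 + 3s + 2) = 0.
Factoring: (s + 1)(s + 2) = 0.

s = -1, -2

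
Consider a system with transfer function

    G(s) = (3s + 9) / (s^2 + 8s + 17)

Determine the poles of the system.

s = -4 ± j

The poles are the roots of the denominator s^2 + 8s + 17 = 0.
Using the quadratic formula: s = (-8 ± √(-4))/2 = -4 ± 1j.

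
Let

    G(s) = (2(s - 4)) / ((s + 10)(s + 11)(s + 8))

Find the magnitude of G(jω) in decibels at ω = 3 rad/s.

Substitute s = j3: numerator = -8 + j6, denominator = 619 + j807.
|G(j3)| = |-8 + j6| / |619 + j807| = 10 / 1017.1 ≈ 0.009832.
In decibels: 20·log₁₀(0.009832) ≈ -40.1 dB.

|G(j3)|_dB ≈ -40.1 dB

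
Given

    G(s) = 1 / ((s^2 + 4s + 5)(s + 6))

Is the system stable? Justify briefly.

The poles can be read from the denominator factors: s = -2 + j, -2 - j, -6.
Since all poles lie strictly in the left half-plane, the system is stable.

stable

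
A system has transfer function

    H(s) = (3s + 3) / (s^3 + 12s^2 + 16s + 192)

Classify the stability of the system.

marginally stable

The denominator s^3 + 12s^2 + 16s + 192 factors as (s^2 + 16)(s + 12), giving poles at s = 4j, -4j, -12.
Since the simple pole(s) at s = 4j, -4j lie on the jω-axis with none in the right half-plane, the system is marginally stable.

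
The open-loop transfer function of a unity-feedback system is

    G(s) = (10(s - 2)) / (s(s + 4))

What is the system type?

The denominator has 1 factor of s at the origin (free integrator), so this is a Type 1 system.

Type 1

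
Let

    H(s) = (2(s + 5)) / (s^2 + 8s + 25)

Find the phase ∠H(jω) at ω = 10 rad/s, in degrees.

At s = j10: numerator = 10 + j20, denominator = -75 + j80.
∠H = ∠num − ∠den = 63.435° − (133.15°) = -69.72°.

∠H(j10) ≈ -69.72°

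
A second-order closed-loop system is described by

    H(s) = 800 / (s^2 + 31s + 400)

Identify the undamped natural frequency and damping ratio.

Compare the denominator to the standard form s^2 + 2ζωₙs + ωₙ².
ωₙ² = 400, so ωₙ = 20 rad/s.
2ζωₙ = 31, so ζ = 31/(2·20) = 0.775.

ωₙ = 20 rad/s, ζ = 0.775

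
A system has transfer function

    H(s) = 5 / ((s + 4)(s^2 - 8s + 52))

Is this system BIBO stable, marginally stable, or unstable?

unstable

The poles can be read from the denominator factors: s = -4, 4 + 6j, 4 - 6j.
Since the pole(s) at s = 4 + 6j, 4 - 6j lie in the right half-plane, the system is unstable.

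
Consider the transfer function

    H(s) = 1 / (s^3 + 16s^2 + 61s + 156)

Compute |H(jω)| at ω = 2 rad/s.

Substitute s = j2: numerator = 1, denominator = 92 + j114.
|H(j2)| = |1| / |92 + j114| = 1 / 146.49 ≈ 0.006826.

|H(j2)| ≈ 0.006826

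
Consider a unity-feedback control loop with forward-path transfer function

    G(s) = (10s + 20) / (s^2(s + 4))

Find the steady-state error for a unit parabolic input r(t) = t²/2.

e_ss = 0.2000

G(s) has 2 poles at the origin.
This is a Type 2 system. Ka = lim_{s→0} s^2·G(s) = 20/4 = 5.
e_ss = 1/Ka = 1/(5) = 1/5 ≈ 0.2000.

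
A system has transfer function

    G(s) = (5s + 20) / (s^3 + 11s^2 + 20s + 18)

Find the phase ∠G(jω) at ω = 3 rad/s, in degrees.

At s = j3: numerator = 20 + j15, denominator = -81 + j33.
∠G = ∠num − ∠den = 36.870° − (157.83°) = -121.0°.

∠G(j3) ≈ -121.0°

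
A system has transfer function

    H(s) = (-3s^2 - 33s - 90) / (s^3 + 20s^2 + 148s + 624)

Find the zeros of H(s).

Set the numerator to zero: -3s^2 - 33s - 90 = 0, i.e. -3·(s^2 + 11s + 30) = 0.
Factoring: (s + 6)(s + 5) = 0.

s = -6, -5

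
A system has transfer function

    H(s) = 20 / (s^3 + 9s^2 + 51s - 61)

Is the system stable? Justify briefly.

The denominator s^3 + 9s^2 + 51s - 61 factors as (s^2 + 10s + 61)(s - 1), giving poles at s = -5 + 6j, -5 - 6j, 1.
Since the pole(s) at s = 1 lie in the right half-plane, the system is unstable.

unstable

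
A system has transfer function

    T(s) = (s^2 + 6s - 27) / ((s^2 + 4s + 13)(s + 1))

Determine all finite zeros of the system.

Set the numerator to zero: s^2 + 6s - 27 = 0.
Factoring: (s - 3)(s + 9) = 0.

s = 3, -9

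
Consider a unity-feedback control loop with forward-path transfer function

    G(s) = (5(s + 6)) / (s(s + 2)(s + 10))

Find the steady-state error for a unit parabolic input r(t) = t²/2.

e_ss = ∞

G(s) has one pole at the origin.
This is a Type 1 system; Ka = lim_{s→0} s^2·G(s) = 0, so the steady-state error for a parabola input is infinite.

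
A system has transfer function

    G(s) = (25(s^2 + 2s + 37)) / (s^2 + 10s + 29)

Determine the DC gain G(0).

G(0) = 925/29 ≈ 31.90

At s = 0 each factor (s + a) contributes a and each (s^2 + bs + c) contributes c.
G(0) = 25·(37) / ((29)) = 925/29 = 925/29.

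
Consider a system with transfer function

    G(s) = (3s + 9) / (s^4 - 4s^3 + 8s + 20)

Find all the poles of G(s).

s = 3 + j, 3 - j, -1 + j, -1 - j

The poles are the roots of the denominator s^4 - 4s^3 + 8s + 20 = 0.
No real roots exist; factor into two real quadratics: (s^2 - 6s + 10)(s^2 + 2s + 2) = 0.
Each quadratic gives a conjugate pair via the quadratic formula.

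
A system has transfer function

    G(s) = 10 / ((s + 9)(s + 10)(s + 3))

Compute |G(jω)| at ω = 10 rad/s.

Substitute s = j10: numerator = 10, denominator = -1930 + j470.
|G(j10)| = |10| / |-1930 + j470| = 10 / 1986.4 ≈ 0.005034.

|G(j10)| ≈ 0.005034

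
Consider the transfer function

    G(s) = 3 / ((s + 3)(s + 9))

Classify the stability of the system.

stable

The poles can be read from the denominator factors: s = -3, -9.
Since all poles lie strictly in the left half-plane, the system is stable.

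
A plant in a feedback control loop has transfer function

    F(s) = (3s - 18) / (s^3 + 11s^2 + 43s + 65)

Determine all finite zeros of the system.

Set the numerator to zero: 3s - 18 = 0, i.e. 3·(s - 6) = 0.
So s = 6.

s = 6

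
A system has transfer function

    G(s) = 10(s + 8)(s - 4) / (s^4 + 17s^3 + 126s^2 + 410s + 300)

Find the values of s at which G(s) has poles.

The poles are the roots of the denominator s^4 + 17s^3 + 126s^2 + 410s + 300 = 0.
Trying s = -1: the polynomial evaluates to 0, so (s + 1) is a factor.
Dividing out leaves s^3 + 16s^2 + 110s + 300 = 0.
This factors further as (s^2 + 10s + 50)(s + 6) = 0.

s = -1, -5 + 5j, -5 - 5j, -6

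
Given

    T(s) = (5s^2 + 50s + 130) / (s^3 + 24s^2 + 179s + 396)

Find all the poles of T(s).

The poles are the roots of the denominator s^3 + 24s^2 + 179s + 396 = 0.
Trying s = -9: the polynomial evaluates to 0, so (s + 9) is a factor.
Dividing out leaves s^2 + 15s + 44 = 0.
Factoring the quadratic: (s + 4)(s + 11) = 0.

s = -9, -4, -11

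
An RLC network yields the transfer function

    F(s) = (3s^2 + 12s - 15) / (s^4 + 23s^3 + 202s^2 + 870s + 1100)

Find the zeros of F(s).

Set the numerator to zero: 3s^2 + 12s - 15 = 0, i.e. 3·(s^2 + 4s - 5) = 0.
Factoring: (s + 5)(s - 1) = 0.

s = -5, 1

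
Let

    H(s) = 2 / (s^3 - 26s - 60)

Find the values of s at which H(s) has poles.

s = -3 + j, -3 - j, 6

The poles are the roots of the denominator s^3 - 26s - 60 = 0.
Trying s = 6: the polynomial evaluates to 0, so (s - 6) is a factor.
Dividing out leaves s^2 + 6s + 10 = 0.
The quadratic formula then gives s = -3 ± 1j.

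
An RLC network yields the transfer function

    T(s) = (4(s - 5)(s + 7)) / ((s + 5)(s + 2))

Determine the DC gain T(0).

T(0) = -14

At s = 0 each factor (s + a) contributes a and each (s^2 + bs + c) contributes c.
T(0) = 4·(-5) · (7) / ((5) · (2)) = -140/10 = -14.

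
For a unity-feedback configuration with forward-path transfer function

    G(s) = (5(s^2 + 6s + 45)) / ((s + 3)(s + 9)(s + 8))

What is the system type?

The denominator has no factor of s at the origin — no free integrator — so this is a Type 0 system.

Type 0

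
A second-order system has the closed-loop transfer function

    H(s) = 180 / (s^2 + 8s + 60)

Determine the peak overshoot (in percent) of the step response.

%OS ≈ 15.0%

Comparing s^2 + 8s + 60 to s^2 + 2ζωₙs + ωₙ²: ωₙ = √60 ≈ 7.746 rad/s and ζ = 8/(2·√60) ≈ 0.5164.
%OS = 100·exp(−πζ/√(1−ζ²)) = 100·exp(−π·0.5164/√(1−0.5164²)) ≈ 15.0%.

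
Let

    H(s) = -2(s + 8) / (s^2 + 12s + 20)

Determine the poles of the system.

s = -10, -2

The poles are the roots of the denominator s^2 + 12s + 20 = 0.
Factoring: (s + 10)(s + 2) = 0, so s = -10 and s = -2.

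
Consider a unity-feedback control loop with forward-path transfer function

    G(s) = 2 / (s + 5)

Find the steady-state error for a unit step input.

e_ss = 0.7143

G(s) has no poles at the origin.
This is a Type 0 system. Kp = lim_{s→0} G(s) = 2/5.
e_ss = 1/(1 + Kp) = 1/(1 + 2/5) = 5/7 ≈ 0.7143.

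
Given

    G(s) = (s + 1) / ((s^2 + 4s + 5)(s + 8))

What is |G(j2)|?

|G(j2)| ≈ 0.03363

Substitute s = j2: numerator = 1 + j2, denominator = -8 + j66.
|G(j2)| = |1 + j2| / |-8 + j66| = 2.2361 / 66.483 ≈ 0.03363.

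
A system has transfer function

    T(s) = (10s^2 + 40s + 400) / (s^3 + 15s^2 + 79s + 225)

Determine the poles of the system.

The poles are the roots of the denominator s^3 + 15s^2 + 79s + 225 = 0.
Trying s = -9: the polynomial evaluates to 0, so (s + 9) is a factor.
Dividing out leaves s^2 + 6s + 25 = 0.
The quadratic formula then gives s = -3 ± 4j.

s = -3 + 4j, -3 - 4j, -9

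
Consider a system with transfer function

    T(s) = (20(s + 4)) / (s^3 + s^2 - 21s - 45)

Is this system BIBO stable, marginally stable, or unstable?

The denominator s^3 + s^2 - 21s - 45 factors as (s + 3)^2(s - 5), giving poles at s = -3, 5, -3.
Since the pole(s) at s = 5 lie in the right half-plane, the system is unstable.

unstable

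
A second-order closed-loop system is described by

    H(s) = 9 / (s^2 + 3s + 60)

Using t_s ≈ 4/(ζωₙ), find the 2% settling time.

t_s ≈ 2.667 s

Comparing s^2 + 3s + 60 to s^2 + 2ζωₙs + ωₙ²: ωₙ = √60 ≈ 7.746 rad/s and ζ = 3/(2·√60) ≈ 0.1936.
ζωₙ = 3/2 = 1.5, so t_s ≈ 4/(ζωₙ) = 4/1.5 ≈ 2.667 s.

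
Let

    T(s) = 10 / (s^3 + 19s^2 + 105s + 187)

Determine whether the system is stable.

stable

The denominator s^3 + 19s^2 + 105s + 187 factors as (s + 11)(s^2 + 8s + 17), giving poles at s = -11, -4 + j, -4 - j.
Since all poles lie strictly in the left half-plane, the system is stable.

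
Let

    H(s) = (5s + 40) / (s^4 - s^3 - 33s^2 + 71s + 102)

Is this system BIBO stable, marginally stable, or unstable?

The denominator s^4 - s^3 - 33s^2 + 71s + 102 factors as (s + 1)(s^2 - 8s + 17)(s + 6), giving poles at s = -1, 4 + j, 4 - j, -6.
Since the pole(s) at s = 4 ± j lie in the right half-plane, the system is unstable.

unstable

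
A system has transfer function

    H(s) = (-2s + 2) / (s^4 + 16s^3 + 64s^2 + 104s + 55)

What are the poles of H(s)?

s = -2 ± j, -1, -11

The poles are the roots of the denominator s^4 + 16s^3 + 64s^2 + 104s + 55 = 0.
Trying s = -1: the polynomial evaluates to 0, so (s + 1) is a factor.
Dividing out leaves s^3 + 15s^2 + 49s + 55 = 0.
This factors further as (s^2 + 4s + 5)(s + 11) = 0.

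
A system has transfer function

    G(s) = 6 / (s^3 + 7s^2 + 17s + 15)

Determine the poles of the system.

s = -2 + j, -2 - j, -3

The poles are the roots of the denominator s^3 + 7s^2 + 17s + 15 = 0.
Trying s = -3: the polynomial evaluates to 0, so (s + 3) is a factor.
Dividing out leaves s^2 + 4s + 5 = 0.
The quadratic formula then gives s = -2 ± 1j.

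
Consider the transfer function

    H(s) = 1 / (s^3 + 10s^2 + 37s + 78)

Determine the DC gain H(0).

H(0) = 1/78 ≈ 0.01282

Set s = 0: H(0) = (1) / (78) = 1/78.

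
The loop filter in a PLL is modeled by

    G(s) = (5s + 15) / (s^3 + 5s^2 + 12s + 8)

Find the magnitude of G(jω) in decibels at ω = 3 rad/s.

|G(j3)|_dB ≈ -5.08 dB

Substitute s = j3: numerator = 15 + j15, denominator = -37 + j9.
|G(j3)| = |15 + j15| / |-37 + j9| = 21.213 / 38.079 ≈ 0.5571.
In decibels: 20·log₁₀(0.5571) ≈ -5.08 dB.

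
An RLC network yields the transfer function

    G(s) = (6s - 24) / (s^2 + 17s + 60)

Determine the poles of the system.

s = -5, -12

The poles are the roots of the denominator s^2 + 17s + 60 = 0.
Factoring: (s + 5)(s + 12) = 0, so s = -5 and s = -12.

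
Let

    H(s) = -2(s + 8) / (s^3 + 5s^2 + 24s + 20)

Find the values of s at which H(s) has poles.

s = -2 + 4j, -2 - 4j, -1

The poles are the roots of the denominator s^3 + 5s^2 + 24s + 20 = 0.
Trying s = -1: the polynomial evaluates to 0, so (s + 1) is a factor.
Dividing out leaves s^2 + 4s + 20 = 0.
The quadratic formula then gives s = -2 ± 4j.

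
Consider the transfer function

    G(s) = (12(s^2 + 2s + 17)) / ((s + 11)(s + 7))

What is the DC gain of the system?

G(0) = 204/77 ≈ 2.649

At s = 0 each factor (s + a) contributes a and each (s^2 + bs + c) contributes c.
G(0) = 12·(17) / ((11) · (7)) = 204/77 = 204/77.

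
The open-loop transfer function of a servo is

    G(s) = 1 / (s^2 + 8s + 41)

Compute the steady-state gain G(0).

G(0) = 1/41 ≈ 0.02439

Set s = 0: G(0) = (1) / (41) = 1/41.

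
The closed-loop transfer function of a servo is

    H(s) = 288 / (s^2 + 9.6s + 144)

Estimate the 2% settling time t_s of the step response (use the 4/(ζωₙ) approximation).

Comparing s^2 + 9.6s + 144 to s^2 + 2ζωₙs + ωₙ²: ωₙ = 12 rad/s and ζ = 9.6/(2·12) = 0.4.
ζωₙ = 9.6/2 = 4.8, so t_s ≈ 4/(ζωₙ) = 4/4.8 ≈ 0.8333 s.

t_s ≈ 0.8333 s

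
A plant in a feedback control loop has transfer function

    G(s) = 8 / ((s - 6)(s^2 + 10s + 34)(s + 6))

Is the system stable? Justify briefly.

unstable

The poles can be read from the denominator factors: s = 6, -5 ± 3j, -6.
Since the pole(s) at s = 6 lie in the right half-plane, the system is unstable.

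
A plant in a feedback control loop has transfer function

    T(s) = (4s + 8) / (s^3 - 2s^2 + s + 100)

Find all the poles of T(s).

s = 3 + 4j, 3 - 4j, -4

The poles are the roots of the denominator s^3 - 2s^2 + s + 100 = 0.
Trying s = -4: the polynomial evaluates to 0, so (s + 4) is a factor.
Dividing out leaves s^2 - 6s + 25 = 0.
The quadratic formula then gives s = 3 ± 4j.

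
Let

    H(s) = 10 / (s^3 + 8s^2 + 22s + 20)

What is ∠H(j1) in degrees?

At s = j1: numerator = 10, denominator = 12 + j21.
∠H = ∠num − ∠den = 0° − (60.255°) = -60.26°.

∠H(j1) ≈ -60.26°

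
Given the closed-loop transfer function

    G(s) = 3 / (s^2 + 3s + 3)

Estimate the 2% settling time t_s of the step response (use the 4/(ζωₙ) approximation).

Comparing s^2 + 3s + 3 to s^2 + 2ζωₙs + ωₙ²: ωₙ = √3 ≈ 1.732 rad/s and ζ = 3/(2·√3) ≈ 0.8660.
ζωₙ = 3/2 = 1.5, so t_s ≈ 4/(ζωₙ) = 4/1.5 ≈ 2.667 s.

t_s ≈ 2.667 s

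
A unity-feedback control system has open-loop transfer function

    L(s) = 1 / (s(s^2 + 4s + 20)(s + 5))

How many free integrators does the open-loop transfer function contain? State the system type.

The denominator has 1 factor of s at the origin (free integrator), so this is a Type 1 system.

Type 1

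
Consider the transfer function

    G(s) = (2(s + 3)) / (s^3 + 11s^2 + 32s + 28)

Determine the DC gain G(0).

G(0) = 3/14 ≈ 0.2143

Set s = 0: G(0) = (6) / (28) = 3/14.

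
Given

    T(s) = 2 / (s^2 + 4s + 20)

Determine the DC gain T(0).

Set s = 0: T(0) = (2) / (20) = 1/10.

T(0) = 1/10 ≈ 0.1000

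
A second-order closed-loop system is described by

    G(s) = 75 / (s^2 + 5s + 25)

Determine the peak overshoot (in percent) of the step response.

%OS ≈ 16.3%

Comparing s^2 + 5s + 25 to s^2 + 2ζωₙs + ωₙ²: ωₙ = 5 rad/s and ζ = 5/(2·5) = 0.5.
%OS = 100·exp(−πζ/√(1−ζ²)) = 100·exp(−π·0.5/√(1−0.5²)) ≈ 16.3%.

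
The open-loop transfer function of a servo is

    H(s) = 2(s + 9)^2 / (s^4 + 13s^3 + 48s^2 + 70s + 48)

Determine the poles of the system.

s = -8, -3, -1 ± j

The poles are the roots of the denominator s^4 + 13s^3 + 48s^2 + 70s + 48 = 0.
Trying s = -8: the polynomial evaluates to 0, so (s + 8) is a factor.
Dividing out leaves s^3 + 5s^2 + 8s + 6 = 0.
This factors further as (s + 3)(s^2 + 2s + 2) = 0.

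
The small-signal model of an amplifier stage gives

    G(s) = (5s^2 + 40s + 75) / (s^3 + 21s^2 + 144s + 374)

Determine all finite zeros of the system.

s = -5, -3

Set the numerator to zero: 5s^2 + 40s + 75 = 0, i.e. 5·(s^2 + 8s + 15) = 0.
Factoring: (s + 5)(s + 3) = 0.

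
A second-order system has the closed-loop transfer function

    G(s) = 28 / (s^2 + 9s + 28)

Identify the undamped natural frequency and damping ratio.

Compare the denominator to the standard form s^2 + 2ζωₙs + ωₙ².
ωₙ² = 28, so ωₙ = √28 ≈ 5.292 rad/s.
2ζωₙ = 9, so ζ = 9/(2·√28) ≈ 0.8504.

ωₙ ≈ 5.292 rad/s, ζ ≈ 0.8504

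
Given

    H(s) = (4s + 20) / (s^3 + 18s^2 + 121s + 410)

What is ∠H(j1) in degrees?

∠H(j1) ≈ -5.711°

At s = j1: numerator = 20 + j4, denominator = 392 + j120.
∠H = ∠num − ∠den = 11.310° − (17.021°) = -5.711°.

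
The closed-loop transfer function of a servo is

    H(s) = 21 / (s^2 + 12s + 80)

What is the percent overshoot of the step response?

Comparing s^2 + 12s + 80 to s^2 + 2ζωₙs + ωₙ²: ωₙ = √80 ≈ 8.944 rad/s and ζ = 12/(2·√80) ≈ 0.6708.
%OS = 100·exp(−πζ/√(1−ζ²)) = 100·exp(−π·0.6708/√(1−0.6708²)) ≈ 5.83%.

%OS ≈ 5.83%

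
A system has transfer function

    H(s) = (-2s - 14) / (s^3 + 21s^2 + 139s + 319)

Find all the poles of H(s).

The poles are the roots of the denominator s^3 + 21s^2 + 139s + 319 = 0.
Trying s = -11: the polynomial evaluates to 0, so (s + 11) is a factor.
Dividing out leaves s^2 + 10s + 29 = 0.
The quadratic formula then gives s = -5 ± 2j.

s = -5 + 2j, -5 - 2j, -11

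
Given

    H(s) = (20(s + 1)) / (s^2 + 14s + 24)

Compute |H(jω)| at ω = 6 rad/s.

|H(j6)| ≈ 1.434

Substitute s = j6: numerator = 20 + j120, denominator = -12 + j84.
|H(j6)| = |20 + j120| / |-12 + j84| = 121.66 / 84.853 ≈ 1.434.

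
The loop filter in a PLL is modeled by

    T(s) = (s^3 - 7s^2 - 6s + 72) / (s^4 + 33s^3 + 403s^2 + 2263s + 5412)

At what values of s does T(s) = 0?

s = -3, 4, 6

Set the numerator to zero: s^3 - 7s^2 - 6s + 72 = 0.
Factoring: (s + 3)(s - 4)(s - 6) = 0.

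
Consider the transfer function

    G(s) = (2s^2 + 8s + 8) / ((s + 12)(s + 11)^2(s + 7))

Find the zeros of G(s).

s = -2, -2

Set the numerator to zero: 2s^2 + 8s + 8 = 0, i.e. 2·(s^2 + 4s + 4) = 0.
Factoring: (s + 2)^2 = 0.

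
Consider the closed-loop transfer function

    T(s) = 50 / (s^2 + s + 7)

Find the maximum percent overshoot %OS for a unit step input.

Comparing s^2 + s + 7 to s^2 + 2ζωₙs + ωₙ²: ωₙ = √7 ≈ 2.646 rad/s and ζ = 1/(2·√7) ≈ 0.1890.
%OS = 100·exp(−πζ/√(1−ζ²)) = 100·exp(−π·0.1890/√(1−0.1890²)) ≈ 54.6%.

%OS ≈ 54.6%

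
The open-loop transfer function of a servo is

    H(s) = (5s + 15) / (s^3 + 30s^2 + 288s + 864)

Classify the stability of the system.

The denominator s^3 + 30s^2 + 288s + 864 factors as (s + 6)(s + 12)^2, giving poles at s = -6, -12, -12.
Since all poles lie strictly in the left half-plane, the system is stable.

stable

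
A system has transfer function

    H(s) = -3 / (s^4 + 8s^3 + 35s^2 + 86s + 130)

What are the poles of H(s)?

The poles are the roots of the denominator s^4 + 8s^3 + 35s^2 + 86s + 130 = 0.
No real roots exist; factor into two real quadratics: (s^2 + 6s + 13)(s^2 + 2s + 10) = 0.
Each quadratic gives a conjugate pair via the quadratic formula.

s = -3 + 2j, -3 - 2j, -1 + 3j, -1 - 3j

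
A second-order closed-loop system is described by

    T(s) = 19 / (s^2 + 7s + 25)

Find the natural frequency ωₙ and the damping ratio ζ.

ωₙ = 5 rad/s, ζ = 0.7

Compare the denominator to the standard form s^2 + 2ζωₙs + ωₙ².
ωₙ² = 25, so ωₙ = 5 rad/s.
2ζωₙ = 7, so ζ = 7/(2·5) = 0.7.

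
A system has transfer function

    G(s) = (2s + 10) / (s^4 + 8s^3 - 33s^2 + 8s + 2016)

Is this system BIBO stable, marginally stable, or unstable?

unstable

The denominator s^4 + 8s^3 - 33s^2 + 8s + 2016 factors as (s + 9)(s + 7)(s^2 - 8s + 32), giving poles at s = -9, -7, 4 ± 4j.
Since the pole(s) at s = 4 + 4j, 4 - 4j lie in the right half-plane, the system is unstable.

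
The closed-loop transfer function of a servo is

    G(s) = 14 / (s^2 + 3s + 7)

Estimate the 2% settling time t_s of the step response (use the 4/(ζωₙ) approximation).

Comparing s^2 + 3s + 7 to s^2 + 2ζωₙs + ωₙ²: ωₙ = √7 ≈ 2.646 rad/s and ζ = 3/(2·√7) ≈ 0.5669.
ζωₙ = 3/2 = 1.5, so t_s ≈ 4/(ζωₙ) = 4/1.5 ≈ 2.667 s.

t_s ≈ 2.667 s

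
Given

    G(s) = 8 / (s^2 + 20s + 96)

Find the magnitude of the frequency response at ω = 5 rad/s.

Substitute s = j5: numerator = 8, denominator = 71 + j100.
|G(j5)| = |8| / |71 + j100| = 8 / 122.64 ≈ 0.06523.

|G(j5)| ≈ 0.06523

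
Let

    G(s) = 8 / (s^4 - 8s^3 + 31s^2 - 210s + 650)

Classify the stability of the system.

unstable

The denominator s^4 - 8s^3 + 31s^2 - 210s + 650 factors as (s - 5)^2(s^2 + 2s + 26), giving poles at s = 5, -1 + 5j, -1 - 5j, 5.
Since the pole(s) at s = 5, 5 lie in the right half-plane, the system is unstable.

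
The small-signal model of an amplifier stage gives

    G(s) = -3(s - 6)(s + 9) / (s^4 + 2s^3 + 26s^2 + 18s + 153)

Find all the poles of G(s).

s = 3j, -3j, -1 + 4j, -1 - 4j

The poles are the roots of the denominator s^4 + 2s^3 + 26s^2 + 18s + 153 = 0.
No real roots exist; factor into two real quadratics: (s^2 + 9)(s^2 + 2s + 17) = 0.
Each quadratic gives a conjugate pair via the quadratic formula.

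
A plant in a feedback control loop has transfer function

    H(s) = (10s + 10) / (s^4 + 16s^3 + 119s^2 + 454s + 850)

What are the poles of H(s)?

The poles are the roots of the denominator s^4 + 16s^3 + 119s^2 + 454s + 850 = 0.
No real roots exist; factor into two real quadratics: (s^2 + 10s + 34)(s^2 + 6s + 25) = 0.
Each quadratic gives a conjugate pair via the quadratic formula.

s = -5 ± 3j, -3 ± 4j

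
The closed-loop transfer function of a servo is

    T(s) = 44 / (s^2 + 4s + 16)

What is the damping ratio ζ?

ζ = 0.5

Compare the denominator to the standard form s^2 + 2ζωₙs + ωₙ².
ωₙ² = 16, so ωₙ = 4 rad/s.
2ζωₙ = 4, so ζ = 4/(2·4) = 0.5.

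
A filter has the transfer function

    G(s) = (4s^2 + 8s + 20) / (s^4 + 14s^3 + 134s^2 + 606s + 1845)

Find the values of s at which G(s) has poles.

The poles are the roots of the denominator s^4 + 14s^3 + 134s^2 + 606s + 1845 = 0.
No real roots exist; factor into two real quadratics: (s^2 + 8s + 41)(s^2 + 6s + 45) = 0.
Each quadratic gives a conjugate pair via the quadratic formula.

s = -4 ± 5j, -3 ± 6j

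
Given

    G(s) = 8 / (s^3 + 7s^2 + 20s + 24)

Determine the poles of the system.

The poles are the roots of the denominator s^3 + 7s^2 + 20s + 24 = 0.
Trying s = -3: the polynomial evaluates to 0, so (s + 3) is a factor.
Dividing out leaves s^2 + 4s + 8 = 0.
The quadratic formula then gives s = -2 ± 2j.

s = -2 ± 2j, -3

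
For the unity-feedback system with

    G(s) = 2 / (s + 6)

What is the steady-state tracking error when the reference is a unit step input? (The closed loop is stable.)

G(s) has no poles at the origin.
This is a Type 0 system. Kp = lim_{s→0} G(s) = 2/6 = 1/3.
e_ss = 1/(1 + Kp) = 1/(1 + 1/3) = 3/4 ≈ 0.7500.

e_ss = 0.7500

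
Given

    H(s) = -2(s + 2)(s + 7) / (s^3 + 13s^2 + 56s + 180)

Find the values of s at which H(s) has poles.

The poles are the roots of the denominator s^3 + 13s^2 + 56s + 180 = 0.
Trying s = -9: the polynomial evaluates to 0, so (s + 9) is a factor.
Dividing out leaves s^2 + 4s + 20 = 0.
The quadratic formula then gives s = -2 ± 4j.

s = -2 + 4j, -2 - 4j, -9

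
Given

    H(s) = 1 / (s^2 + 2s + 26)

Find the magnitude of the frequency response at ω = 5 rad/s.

|H(j5)| ≈ 0.09950

Substitute s = j5: numerator = 1, denominator = 1 + j10.
|H(j5)| = |1| / |1 + j10| = 1 / 10.050 ≈ 0.09950.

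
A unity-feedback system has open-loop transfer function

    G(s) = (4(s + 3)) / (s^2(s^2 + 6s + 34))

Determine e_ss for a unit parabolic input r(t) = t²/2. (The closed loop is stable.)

e_ss = 2.833

G(s) has 2 poles at the origin.
This is a Type 2 system. Ka = lim_{s→0} s^2·G(s) = 12/34 = 6/17.
e_ss = 1/Ka = 1/(6/17) = 17/6 ≈ 2.833.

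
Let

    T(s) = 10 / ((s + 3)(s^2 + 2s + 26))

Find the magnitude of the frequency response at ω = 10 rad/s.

Substitute s = j10: numerator = 10, denominator = -422 - j680.
|T(j10)| = |10| / |-422 - j680| = 10 / 800.30 ≈ 0.01250.

|T(j10)| ≈ 0.01250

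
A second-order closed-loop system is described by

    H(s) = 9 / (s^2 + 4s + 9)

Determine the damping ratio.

ζ ≈ 0.6667

Compare the denominator to the standard form s^2 + 2ζωₙs + ωₙ².
ωₙ² = 9, so ωₙ = 3 rad/s.
2ζωₙ = 4, so ζ = 4/(2·3) ≈ 0.6667.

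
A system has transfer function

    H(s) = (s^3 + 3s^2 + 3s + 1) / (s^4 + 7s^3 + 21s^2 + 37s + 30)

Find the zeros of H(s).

Set the numerator to zero: s^3 + 3s^2 + 3s + 1 = 0.
Factoring: (s + 1)^3 = 0.

s = -1, -1, -1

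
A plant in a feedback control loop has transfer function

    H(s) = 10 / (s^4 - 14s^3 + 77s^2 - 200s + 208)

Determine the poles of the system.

s = 3 + 2j, 3 - 2j, 4, 4

The poles are the roots of the denominator s^4 - 14s^3 + 77s^2 - 200s + 208 = 0.
Trying s = 4: the polynomial evaluates to 0, so (s - 4) is a factor.
Dividing out leaves s^3 - 10s^2 + 37s - 52 = 0.
This factors further as (s^2 - 6s + 13)(s - 4) = 0.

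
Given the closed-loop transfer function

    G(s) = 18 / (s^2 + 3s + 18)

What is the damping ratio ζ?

Compare the denominator to the standard form s^2 + 2ζωₙs + ωₙ².
ωₙ² = 18, so ωₙ = √18 ≈ 4.243 rad/s.
2ζωₙ = 3, so ζ = 3/(2·√18) ≈ 0.3536.

ζ ≈ 0.3536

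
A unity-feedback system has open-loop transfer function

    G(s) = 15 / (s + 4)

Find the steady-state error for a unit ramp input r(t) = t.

G(s) has no poles at the origin.
This is a Type 0 system; Kv = lim_{s→0} s·G(s) = 0, so the steady-state error for a ramp input is infinite.

e_ss = ∞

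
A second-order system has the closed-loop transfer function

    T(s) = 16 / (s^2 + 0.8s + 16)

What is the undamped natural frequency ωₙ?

Compare the denominator to the standard form s^2 + 2ζωₙs + ωₙ².
ωₙ² = 16, so ωₙ = 4 rad/s.

ωₙ = 4 rad/s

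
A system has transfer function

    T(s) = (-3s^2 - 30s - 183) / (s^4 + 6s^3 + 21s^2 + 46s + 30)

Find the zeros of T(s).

Set the numerator to zero: -3s^2 - 30s - 183 = 0, i.e. -3·(s^2 + 10s + 61) = 0.
Factoring: (s^2 + 10s + 61) = 0.

s = -5 ± 6j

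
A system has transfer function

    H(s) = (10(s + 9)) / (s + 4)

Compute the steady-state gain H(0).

H(0) = 45/2 ≈ 22.50

Set s = 0: H(0) = (90) / (4) = 45/2.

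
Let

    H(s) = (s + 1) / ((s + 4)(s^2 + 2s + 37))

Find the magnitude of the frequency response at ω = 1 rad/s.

Substitute s = j1: numerator = 1 + j1, denominator = 142 + j44.
|H(j1)| = |1 + j1| / |142 + j44| = 1.4142 / 148.66 ≈ 0.009513.

|H(j1)| ≈ 0.009513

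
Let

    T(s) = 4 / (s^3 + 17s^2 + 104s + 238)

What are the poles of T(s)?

s = -5 ± 3j, -7

The poles are the roots of the denominator s^3 + 17s^2 + 104s + 238 = 0.
Trying s = -7: the polynomial evaluates to 0, so (s + 7) is a factor.
Dividing out leaves s^2 + 10s + 34 = 0.
The quadratic formula then gives s = -5 ± 3j.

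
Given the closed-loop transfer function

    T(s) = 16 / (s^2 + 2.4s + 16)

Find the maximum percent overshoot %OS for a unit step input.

%OS ≈ 37.2%

Comparing s^2 + 2.4s + 16 to s^2 + 2ζωₙs + ωₙ²: ωₙ = 4 rad/s and ζ = 2.4/(2·4) = 0.3.
%OS = 100·exp(−πζ/√(1−ζ²)) = 100·exp(−π·0.3/√(1−0.3²)) ≈ 37.2%.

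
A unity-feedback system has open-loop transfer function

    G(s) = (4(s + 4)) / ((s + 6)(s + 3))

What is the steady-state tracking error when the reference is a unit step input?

G(s) has no poles at the origin.
This is a Type 0 system. Kp = lim_{s→0} G(s) = 16/18 = 8/9.
e_ss = 1/(1 + Kp) = 1/(1 + 8/9) = 9/17 ≈ 0.5294.

e_ss = 0.5294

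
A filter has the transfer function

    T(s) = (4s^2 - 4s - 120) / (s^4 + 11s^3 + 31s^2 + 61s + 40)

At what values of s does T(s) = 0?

Set the numerator to zero: 4s^2 - 4s - 120 = 0, i.e. 4·(s^2 - s - 30) = 0.
Factoring: (s + 5)(s - 6) = 0.

s = -5, 6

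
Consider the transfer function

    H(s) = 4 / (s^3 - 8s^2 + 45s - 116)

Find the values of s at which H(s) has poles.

s = 2 + 5j, 2 - 5j, 4

The poles are the roots of the denominator s^3 - 8s^2 + 45s - 116 = 0.
Trying s = 4: the polynomial evaluates to 0, so (s - 4) is a factor.
Dividing out leaves s^2 - 4s + 29 = 0.
The quadratic formula then gives s = 2 ± 5j.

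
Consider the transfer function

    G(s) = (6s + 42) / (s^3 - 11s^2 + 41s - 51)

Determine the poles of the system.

s = 4 ± j, 3

The poles are the roots of the denominator s^3 - 11s^2 + 41s - 51 = 0.
Trying s = 3: the polynomial evaluates to 0, so (s - 3) is a factor.
Dividing out leaves s^2 - 8s + 17 = 0.
The quadratic formula then gives s = 4 ± 1j.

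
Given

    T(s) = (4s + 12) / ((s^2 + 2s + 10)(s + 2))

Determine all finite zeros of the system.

Set the numerator to zero: 4s + 12 = 0, i.e. 4·(s + 3) = 0.
So s = -3.

s = -3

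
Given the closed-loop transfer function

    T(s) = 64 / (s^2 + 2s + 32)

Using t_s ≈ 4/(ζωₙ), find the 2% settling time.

t_s ≈ 4 s

Comparing s^2 + 2s + 32 to s^2 + 2ζωₙs + ωₙ²: ωₙ = √32 ≈ 5.657 rad/s and ζ = 2/(2·√32) ≈ 0.1768.
ζωₙ = 2/2 = 1, so t_s ≈ 4/(ζωₙ) = 4/1 = 4 s.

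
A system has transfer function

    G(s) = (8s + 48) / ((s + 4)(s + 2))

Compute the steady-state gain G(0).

Set s = 0: G(0) = (48) / (8) = 6.

G(0) = 6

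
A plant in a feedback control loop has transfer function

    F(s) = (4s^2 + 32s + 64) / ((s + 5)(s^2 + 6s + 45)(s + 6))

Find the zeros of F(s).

Set the numerator to zero: 4s^2 + 32s + 64 = 0, i.e. 4·(s^2 + 8s + 16) = 0.
Factoring: (s + 4)^2 = 0.

s = -4, -4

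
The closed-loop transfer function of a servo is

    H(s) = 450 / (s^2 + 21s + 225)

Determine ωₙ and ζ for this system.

ωₙ = 15 rad/s, ζ = 0.7

Compare the denominator to the standard form s^2 + 2ζωₙs + ωₙ².
ωₙ² = 225, so ωₙ = 15 rad/s.
2ζωₙ = 21, so ζ = 21/(2·15) = 0.7.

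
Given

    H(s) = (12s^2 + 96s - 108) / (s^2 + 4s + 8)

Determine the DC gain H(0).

H(0) = -27/2 ≈ -13.50

Set s = 0: H(0) = (-108) / (8) = -27/2.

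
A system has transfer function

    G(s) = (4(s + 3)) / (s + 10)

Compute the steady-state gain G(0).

G(0) = 6/5 ≈ 1.200

Set s = 0: G(0) = (12) / (10) = 6/5.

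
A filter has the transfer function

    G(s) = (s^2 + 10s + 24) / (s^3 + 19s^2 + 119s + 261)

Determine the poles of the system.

s = -5 + 2j, -5 - 2j, -9

The poles are the roots of the denominator s^3 + 19s^2 + 119s + 261 = 0.
Trying s = -9: the polynomial evaluates to 0, so (s + 9) is a factor.
Dividing out leaves s^2 + 10s + 29 = 0.
The quadratic formula then gives s = -5 ± 2j.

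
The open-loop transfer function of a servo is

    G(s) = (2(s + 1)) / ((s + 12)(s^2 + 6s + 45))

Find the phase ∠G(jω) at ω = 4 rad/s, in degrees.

At s = j4: numerator = 2 + j8, denominator = 252 + j404.
∠G = ∠num − ∠den = 75.964° − (58.046°) = 17.92°.

∠G(j4) ≈ 17.92°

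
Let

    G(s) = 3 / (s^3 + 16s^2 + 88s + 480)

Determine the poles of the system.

The poles are the roots of the denominator s^3 + 16s^2 + 88s + 480 = 0.
Trying s = -12: the polynomial evaluates to 0, so (s + 12) is a factor.
Dividing out leaves s^2 + 4s + 40 = 0.
The quadratic formula then gives s = -2 ± 6j.

s = -2 + 6j, -2 - 6j, -12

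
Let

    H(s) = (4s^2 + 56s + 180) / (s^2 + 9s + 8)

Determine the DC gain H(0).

Set s = 0: H(0) = (180) / (8) = 45/2.

H(0) = 45/2 ≈ 22.50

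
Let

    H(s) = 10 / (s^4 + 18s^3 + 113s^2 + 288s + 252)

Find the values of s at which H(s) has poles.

s = -3, -6, -2, -7

The poles are the roots of the denominator s^4 + 18s^3 + 113s^2 + 288s + 252 = 0.
Trying s = -3: the polynomial evaluates to 0, so (s + 3) is a factor.
Dividing out leaves s^3 + 15s^2 + 68s + 84 = 0.
This factors further as (s + 6)(s + 2)(s + 7) = 0.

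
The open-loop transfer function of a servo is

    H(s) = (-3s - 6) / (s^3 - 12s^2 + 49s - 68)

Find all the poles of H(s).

s = 4 + j, 4 - j, 4

The poles are the roots of the denominator s^3 - 12s^2 + 49s - 68 = 0.
Trying s = 4: the polynomial evaluates to 0, so (s - 4) is a factor.
Dividing out leaves s^2 - 8s + 17 = 0.
The quadratic formula then gives s = 4 ± 1j.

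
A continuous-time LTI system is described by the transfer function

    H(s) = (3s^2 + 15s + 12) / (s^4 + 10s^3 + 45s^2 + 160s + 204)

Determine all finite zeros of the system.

s = -4, -1

Set the numerator to zero: 3s^2 + 15s + 12 = 0, i.e. 3·(s^2 + 5s + 4) = 0.
Factoring: (s + 4)(s + 1) = 0.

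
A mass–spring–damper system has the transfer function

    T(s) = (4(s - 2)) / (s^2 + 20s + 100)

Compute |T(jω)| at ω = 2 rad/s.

|T(j2)| ≈ 0.1088

Substitute s = j2: numerator = -8 + j8, denominator = 96 + j40.
|T(j2)| = |-8 + j8| / |96 + j40| = 11.314 / 104 ≈ 0.1088.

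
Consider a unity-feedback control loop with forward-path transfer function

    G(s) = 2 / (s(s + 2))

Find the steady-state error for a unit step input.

e_ss = 0

G(s) has one pole at the origin.
This is a Type 1 system; for a step input the steady-state error is zero.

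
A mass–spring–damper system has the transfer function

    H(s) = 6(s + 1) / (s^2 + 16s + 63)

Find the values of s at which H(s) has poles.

The poles are the roots of the denominator s^2 + 16s + 63 = 0.
Factoring: (s + 7)(s + 9) = 0, so s = -7 and s = -9.

s = -7, -9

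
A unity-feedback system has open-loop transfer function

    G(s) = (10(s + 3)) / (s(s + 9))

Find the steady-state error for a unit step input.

e_ss = 0

G(s) has one pole at the origin.
This is a Type 1 system; for a step input the steady-state error is zero.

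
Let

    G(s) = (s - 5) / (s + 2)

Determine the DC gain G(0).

G(0) = -5/2 ≈ -2.500

Set s = 0: G(0) = (-5) / (2) = -5/2.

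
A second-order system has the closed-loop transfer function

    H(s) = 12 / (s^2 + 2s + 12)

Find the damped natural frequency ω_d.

Comparing s^2 + 2s + 12 to s^2 + 2ζωₙs + ωₙ²: ωₙ = √12 ≈ 3.464 rad/s and ζ = 2/(2·√12) ≈ 0.2887.
ζωₙ = 2/2 = 1, so ω_d = ωₙ√(1−ζ²) = √(ωₙ² − (ζωₙ)²) = √(12 − 1²) = √11 ≈ 3.317 rad/s.

ω_d ≈ 3.317 rad/s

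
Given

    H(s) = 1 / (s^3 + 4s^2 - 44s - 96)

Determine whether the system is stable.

The denominator s^3 + 4s^2 - 44s - 96 factors as (s + 8)(s + 2)(s - 6), giving poles at s = -8, -2, 6.
Since the pole(s) at s = 6 lie in the right half-plane, the system is unstable.

unstable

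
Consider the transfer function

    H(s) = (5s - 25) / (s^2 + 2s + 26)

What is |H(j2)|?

|H(j2)| ≈ 1.204

Substitute s = j2: numerator = -25 + j10, denominator = 22 + j4.
|H(j2)| = |-25 + j10| / |22 + j4| = 26.926 / 22.361 ≈ 1.204.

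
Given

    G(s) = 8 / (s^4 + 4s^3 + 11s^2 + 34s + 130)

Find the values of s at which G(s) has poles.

s = 1 + 3j, 1 - 3j, -3 + 2j, -3 - 2j

The poles are the roots of the denominator s^4 + 4s^3 + 11s^2 + 34s + 130 = 0.
No real roots exist; factor into two real quadratics: (s^2 - 2s + 10)(s^2 + 6s + 13) = 0.
Each quadratic gives a conjugate pair via the quadratic formula.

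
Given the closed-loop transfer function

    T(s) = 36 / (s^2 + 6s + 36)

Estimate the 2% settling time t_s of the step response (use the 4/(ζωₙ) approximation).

t_s ≈ 1.333 s

Comparing s^2 + 6s + 36 to s^2 + 2ζωₙs + ωₙ²: ωₙ = 6 rad/s and ζ = 6/(2·6) = 0.5.
ζωₙ = 6/2 = 3, so t_s ≈ 4/(ζωₙ) = 4/3 ≈ 1.333 s.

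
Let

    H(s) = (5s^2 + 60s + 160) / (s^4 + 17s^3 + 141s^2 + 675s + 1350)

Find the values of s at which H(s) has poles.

s = -5, -6, -3 ± 6j

The poles are the roots of the denominator s^4 + 17s^3 + 141s^2 + 675s + 1350 = 0.
Trying s = -5: the polynomial evaluates to 0, so (s + 5) is a factor.
Dividing out leaves s^3 + 12s^2 + 81s + 270 = 0.
This factors further as (s + 6)(s^2 + 6s + 45) = 0.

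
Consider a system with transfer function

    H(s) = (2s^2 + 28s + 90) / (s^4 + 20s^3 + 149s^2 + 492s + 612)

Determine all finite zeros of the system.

s = -9, -5

Set the numerator to zero: 2s^2 + 28s + 90 = 0, i.e. 2·(s^2 + 14s + 45) = 0.
Factoring: (s + 9)(s + 5) = 0.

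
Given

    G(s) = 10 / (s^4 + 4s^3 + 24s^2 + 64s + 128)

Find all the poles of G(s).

s = -2 + 2j, -2 - 2j, 4j, -4j

The poles are the roots of the denominator s^4 + 4s^3 + 24s^2 + 64s + 128 = 0.
No real roots exist; factor into two real quadratics: (s^2 + 4s + 8)(s^2 + 16) = 0.
Each quadratic gives a conjugate pair via the quadratic formula.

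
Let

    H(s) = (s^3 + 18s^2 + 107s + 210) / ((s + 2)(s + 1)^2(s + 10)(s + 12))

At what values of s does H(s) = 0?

Set the numerator to zero: s^3 + 18s^2 + 107s + 210 = 0.
Factoring: (s + 5)(s + 7)(s + 6) = 0.

s = -5, -7, -6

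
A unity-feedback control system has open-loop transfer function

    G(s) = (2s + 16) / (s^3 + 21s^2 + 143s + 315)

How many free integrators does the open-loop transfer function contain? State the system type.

The denominator has no factor of s at the origin — no free integrator — so this is a Type 0 system.

Type 0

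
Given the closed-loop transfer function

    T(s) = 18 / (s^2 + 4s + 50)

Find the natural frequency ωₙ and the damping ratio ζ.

Compare the denominator to the standard form s^2 + 2ζωₙs + ωₙ².
ωₙ² = 50, so ωₙ = √50 ≈ 7.071 rad/s.
2ζωₙ = 4, so ζ = 4/(2·√50) ≈ 0.2828.
With ζ = 0.2828 the response is underdamped.

ωₙ ≈ 7.071 rad/s, ζ ≈ 0.2828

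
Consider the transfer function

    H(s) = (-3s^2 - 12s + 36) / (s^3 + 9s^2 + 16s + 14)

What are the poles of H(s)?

The poles are the roots of the denominator s^3 + 9s^2 + 16s + 14 = 0.
Trying s = -7: the polynomial evaluates to 0, so (s + 7) is a factor.
Dividing out leaves s^2 + 2s + 2 = 0.
The quadratic formula then gives s = -1 ± 1j.

s = -1 ± j, -7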